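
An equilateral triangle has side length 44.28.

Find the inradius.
r = Area/s with s the semi-perimeter.
Area = (√3/4)·44.28² = (√3/4)·1960.7184 ≈ 0.433013·1960.7184 ≈ 849.016
s = 3·44.28/2 = 66.42
r ≈ 849.016/66.42 ≈ 12.7825
(Equivalently r = side/(2√3) = 44.28/3.4641 ≈ 12.7825.)

r = 12.78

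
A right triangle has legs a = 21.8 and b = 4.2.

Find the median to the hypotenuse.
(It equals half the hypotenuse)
Hypotenuse c = √(a² + b²) = √(475.24 + 17.64) = √492.88 ≈ 22.2009
Median to hypotenuse = c/2 ≈ 22.2009/2 ≈ 11.1005

Median = 11.1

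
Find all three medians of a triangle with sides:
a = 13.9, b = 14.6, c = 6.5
Median formula: m_a = ½√(2b² + 2c² − a²) (and cyclically). a² = 193.21, b² = 213.16, c² = 42.25.
m_a = ½√(2·213.16 + 2·42.25 − 193.21) = ½√317.61 ≈ ½·17.8216 ≈ 8.91081
m_b = ½√(2·193.21 + 2·42.25 − 213.16) = ½√257.76 ≈ ½·16.0549 ≈ 8.02745
m_c = ½√(2·193.21 + 2·213.16 − 42.25) = ½√770.49 ≈ ½·27.7577 ≈ 13.8789

m_a = 8.911, m_b = 8.027, m_c = 13.88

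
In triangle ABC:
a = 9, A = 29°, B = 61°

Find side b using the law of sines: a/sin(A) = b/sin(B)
a/sin(A) = b/sin(B)  ⇒  b = a·sin(B)/sin(A) = 9·sin(61°)/sin(29°)
sin(61°) ≈ 0.87462, sin(29°) ≈ 0.48481
b ≈ 9·0.87462/0.48481 ≈ 7.87158/0.48481 ≈ 16.2364

b = 16.24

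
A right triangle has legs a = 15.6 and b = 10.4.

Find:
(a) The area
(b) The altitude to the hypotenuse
(a) The legs are perpendicular, so Area = ½·a·b = ½·15.6·10.4 = ½·162.24 = 81.12
(b) Hypotenuse c = √(a² + b²) = √(243.36 + 108.16) = √351.52 ≈ 18.7489
    Area = ½·c·h_c  ⇒  h_c = 2·Area/c = 162.24/18.7489 ≈ 8.65332

Area = 81.12, h_c = 8.653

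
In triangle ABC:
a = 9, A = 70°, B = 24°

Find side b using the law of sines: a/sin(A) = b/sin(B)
a/sin(A) = b/sin(B)  ⇒  b = a·sin(B)/sin(A) = 9·sin(24°)/sin(70°)
sin(24°) ≈ 0.406737, sin(70°) ≈ 0.939693
b ≈ 9·0.406737/0.939693 ≈ 3.66063/0.939693 ≈ 3.89556

b = 3.896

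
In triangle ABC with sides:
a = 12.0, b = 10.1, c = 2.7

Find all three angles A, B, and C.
Law of cosines for each angle (a² = 144, b² = 102.01, c² = 7.29):
cos(A) = (b² + c² − a²)/(2bc) = (102.01 + 7.29 − 144)/(2·10.1·2.7) = -34.7/54.54 ≈ -0.63623  ⇒  A ≈ 129.511°
cos(B) = (a² + c² − b²)/(2ac) = (144 + 7.29 − 102.01)/(2·12.0·2.7) = 49.28/64.8 ≈ 0.760494  ⇒  B ≈ 40.4922°
cos(C) = (a² + b² − c²)/(2ab) = (144 + 102.01 − 7.29)/(2·12.0·10.1) = 238.72/242.4 ≈ 0.984818  ⇒  C ≈ 9.99646°
Check: A + B + C ≈ 180°

A = 129.5°, B = 40.49°, C = 9.996°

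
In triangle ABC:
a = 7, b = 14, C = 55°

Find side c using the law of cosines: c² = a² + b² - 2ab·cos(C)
c² = 7² + 14² − 2·7·14·cos(55°)
cos(55°) ≈ 0.573576
c² ≈ 49 + 196 − 196·(0.573576) ≈ 245 − 112.421 ≈ 132.579
c ≈ √132.579 ≈ 11.5143

c = 11.51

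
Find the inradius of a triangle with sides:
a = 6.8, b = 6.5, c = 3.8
r = Area/s where s is the semi-perimeter.
s = (6.8 + 6.5 + 3.8)/2 = 17.1/2 = 8.55
Area = √(s(s−a)(s−b)(s−c)) = √(8.55·1.75·2.05·4.75) ≈ √145.697 ≈ 12.0705
r ≈ 12.0705/8.55 ≈ 1.41176

r = 1.412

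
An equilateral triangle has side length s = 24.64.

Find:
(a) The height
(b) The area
(a) The height splits the triangle into two 30-60-90 halves: h = s·√3/2 = 24.64·1.73205/2 ≈ 42.6777/2 ≈ 21.3389
(b) Area = (√3/4)·s² = (√3/4)·24.64² = (√3/4)·607.1296 ≈ 0.433013·607.1296 ≈ 262.895

Height = 21.34, Area = 262.9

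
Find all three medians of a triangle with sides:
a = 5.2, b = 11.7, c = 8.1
Median formula: m_a = ½√(2b² + 2c² − a²) (and cyclically). a² = 27.04, b² = 136.89, c² = 65.61.
m_a = ½√(2·136.89 + 2·65.61 − 27.04) = ½√377.96 ≈ ½·19.4412 ≈ 9.7206
m_b = ½√(2·27.04 + 2·65.61 − 136.89) = ½√48.41 ≈ ½·6.95773 ≈ 3.47886
m_c = ½√(2·27.04 + 2·136.89 − 65.61) = ½√262.25 ≈ ½·16.1941 ≈ 8.09707

m_a = 9.721, m_b = 3.479, m_c = 8.097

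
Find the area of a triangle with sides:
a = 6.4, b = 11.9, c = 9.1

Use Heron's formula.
s = (6.4 + 11.9 + 9.1)/2 = 27.4/2 = 13.7
s − a = 7.3, s − b = 1.8, s − c = 4.6
s(s−a)(s−b)(s−c) = 13.7·7.3·1.8·4.6 ≈ 828.083
Area = √828.083 ≈ 28.7764

Area = 28.78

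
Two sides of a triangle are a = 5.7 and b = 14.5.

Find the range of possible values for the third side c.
Triangle inequality: |a − b| < c < a + b
|a − b| = |5.7 − 14.5| = 8.8
a + b = 5.7 + 14.5 = 20.2

8.8 < c < 20.2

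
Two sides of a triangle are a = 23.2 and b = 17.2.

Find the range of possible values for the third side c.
Triangle inequality: |a − b| < c < a + b
|a − b| = |23.2 − 17.2| = 6
a + b = 23.2 + 17.2 = 40.4

6 < c < 40.4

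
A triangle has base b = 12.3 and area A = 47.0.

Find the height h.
A = ½·b·h  ⇒  h = 2A/b = 2·47.0/12.3 = 94/12.3 ≈ 7.64228

h = 7.642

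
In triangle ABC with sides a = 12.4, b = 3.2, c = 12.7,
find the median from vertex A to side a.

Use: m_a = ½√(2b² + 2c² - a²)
m_a = ½√(2·3.2² + 2·12.7² − 12.4²) = ½√(2·10.24 + 2·161.29 − 153.76) = ½√(20.48 + 322.58 − 153.76) = ½√189.3
√189.3 ≈ 13.7586, so m_a ≈ 6.87932

m_a = 6.879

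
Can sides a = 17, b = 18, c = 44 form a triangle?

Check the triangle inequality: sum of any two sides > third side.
a + b vs c: 17 + 18 = 35 ≤ 44  ✗
a + c vs b: 17 + 44 = 61 > 18  ✓
b + c vs a: 18 + 44 = 62 > 17  ✓

No: 17 + 18 = 35 is not > 44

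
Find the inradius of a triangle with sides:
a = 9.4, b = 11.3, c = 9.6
r = Area/s where s is the semi-perimeter.
s = (9.4 + 11.3 + 9.6)/2 = 30.3/2 = 15.15
Area = √(s(s−a)(s−b)(s−c)) = √(15.15·5.75·3.85·5.55) ≈ √1861.38 ≈ 43.1437
r ≈ 43.1437/15.15 ≈ 2.84777

r = 2.848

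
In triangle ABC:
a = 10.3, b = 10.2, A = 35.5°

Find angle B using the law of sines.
a/sin(A) = b/sin(B)  ⇒  sin(B) = b·sin(A)/a = 10.2·sin(35.5°)/10.3
sin(35.5°) ≈ 0.580703
sin(B) ≈ 10.2·0.580703/10.3 ≈ 5.92317/10.3 ≈ 0.575065
B = arcsin(0.575065) ≈ 35.1042°
(Since b ≤ a we need B ≤ A, so the obtuse alternative 180° − 35.1042° ≈ 144.896° is rejected.)

B = 35.1°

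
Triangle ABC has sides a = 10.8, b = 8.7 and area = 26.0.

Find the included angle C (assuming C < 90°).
Area = ½·a·b·sin(C)  ⇒  sin(C) = 2·Area/(a·b) = 2·26.0/(10.8·8.7) = 52/93.96 ≈ 0.553427
C = arcsin(0.553427) ≈ 33.6024° (taking the acute solution since C < 90°)

C = 33.6°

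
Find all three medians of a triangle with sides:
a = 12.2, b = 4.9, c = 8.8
Median formula: m_a = ½√(2b² + 2c² − a²) (and cyclically). a² = 148.84, b² = 24.01, c² = 77.44.
m_a = ½√(2·24.01 + 2·77.44 − 148.84) = ½√54.06 ≈ ½·7.35255 ≈ 3.67628
m_b = ½√(2·148.84 + 2·77.44 − 24.01) = ½√428.55 ≈ ½·20.7014 ≈ 10.3507
m_c = ½√(2·148.84 + 2·24.01 − 77.44) = ½√268.26 ≈ ½·16.3786 ≈ 8.18932

m_a = 3.676, m_b = 10.35, m_c = 8.189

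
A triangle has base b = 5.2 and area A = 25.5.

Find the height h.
A = ½·b·h  ⇒  h = 2A/b = 2·25.5/5.2 = 51/5.2 ≈ 9.80769

h = 9.808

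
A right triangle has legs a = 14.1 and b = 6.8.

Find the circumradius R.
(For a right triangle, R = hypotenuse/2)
Hypotenuse c = √(a² + b²) = √(198.81 + 46.24) = √245.05 ≈ 15.6541
R = c/2 ≈ 15.6541/2 ≈ 7.82704

R = 7.827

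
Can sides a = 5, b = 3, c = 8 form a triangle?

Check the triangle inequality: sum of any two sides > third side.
a + b vs c: 5 + 3 = 8 ≤ 8  ✗
a + c vs b: 5 + 8 = 13 > 3  ✓
b + c vs a: 3 + 8 = 11 > 5  ✓

No: 5 + 3 = 8 is not > 8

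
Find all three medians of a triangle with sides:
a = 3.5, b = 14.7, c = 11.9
Median formula: m_a = ½√(2b² + 2c² − a²) (and cyclically). a² = 12.25, b² = 216.09, c² = 141.61.
m_a = ½√(2·216.09 + 2·141.61 − 12.25) = ½√703.15 ≈ ½·26.517 ≈ 13.2585
m_b = ½√(2·12.25 + 2·141.61 − 216.09) = ½√91.63 ≈ ½·9.57236 ≈ 4.78618
m_c = ½√(2·12.25 + 2·216.09 − 141.61) = ½√315.07 ≈ ½·17.7502 ≈ 8.87511

m_a = 13.26, m_b = 4.786, m_c = 8.875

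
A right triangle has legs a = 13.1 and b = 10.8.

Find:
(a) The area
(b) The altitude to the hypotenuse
(a) The legs are perpendicular, so Area = ½·a·b = ½·13.1·10.8 = ½·141.48 = 70.74
(b) Hypotenuse c = √(a² + b²) = √(171.61 + 116.64) = √288.25 ≈ 16.9779
    Area = ½·c·h_c  ⇒  h_c = 2·Area/c = 141.48/16.9779 ≈ 8.33317

Area = 70.74, h_c = 8.333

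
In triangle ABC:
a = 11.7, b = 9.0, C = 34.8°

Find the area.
Two sides and the included angle (SAS): A = ½·a·b·sin(C) = ½·11.7·9.0·sin(34.8°)
sin(34.8°) ≈ 0.570714
A ≈ ½·105.3·0.570714 = 52.65·0.570714 ≈ 30.0481

Area = 30.05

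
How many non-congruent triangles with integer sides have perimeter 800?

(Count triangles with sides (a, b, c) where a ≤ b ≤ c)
Let a ≤ b ≤ c with a + b + c = 800. The only binding inequality is a + b > c, i.e. 800 − c > c, so c < 800/2; and c ≥ 800/3 since c is the largest side.
So 267 ≤ c ≤ 399. For each c, b runs from ⌈(800 − c)/2⌉ up to c (then a = 800 − b − c satisfies 1 ≤ a ≤ b automatically), giving c − ⌈(800 − c)/2⌉ + 1 choices.
Summing over c: 1 + 3 + 4 + 6 + … + 198 + 199  (133 terms, c = 267, …, 399) = 13333
Check (closed form: nearest integer to p²/48 for even p, (p+3)²/48 for odd p): 800²/48 = 640000/48 ≈ 13333.33 → 13333

13333 triangles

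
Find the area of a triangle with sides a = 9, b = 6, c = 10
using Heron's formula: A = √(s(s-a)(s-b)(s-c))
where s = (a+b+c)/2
s = (9 + 6 + 10)/2 = 25/2 = 12.5
s − a = 3.5, s − b = 6.5, s − c = 2.5
s(s−a)(s−b)(s−c) = 12.5·3.5·6.5·2.5 = 710.9375
Area = √710.9375 ≈ 26.6634

s = 12.5, Area = 26.66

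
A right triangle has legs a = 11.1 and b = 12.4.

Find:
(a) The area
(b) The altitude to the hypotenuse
(a) The legs are perpendicular, so Area = ½·a·b = ½·11.1·12.4 = ½·137.64 = 68.82
(b) Hypotenuse c = √(a² + b²) = √(123.21 + 153.76) = √276.97 ≈ 16.6424
    Area = ½·c·h_c  ⇒  h_c = 2·Area/c = 137.64/16.6424 ≈ 8.27043

Area = 68.82, h_c = 8.27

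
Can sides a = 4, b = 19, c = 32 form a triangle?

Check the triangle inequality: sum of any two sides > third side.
a + b vs c: 4 + 19 = 23 ≤ 32  ✗
a + c vs b: 4 + 32 = 36 > 19  ✓
b + c vs a: 19 + 32 = 51 > 4  ✓

No: 4 + 19 = 23 is not > 32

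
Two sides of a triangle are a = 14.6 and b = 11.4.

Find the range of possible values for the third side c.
Triangle inequality: |a − b| < c < a + b
|a − b| = |14.6 − 11.4| = 3.2
a + b = 14.6 + 11.4 = 26

3.2 < c < 26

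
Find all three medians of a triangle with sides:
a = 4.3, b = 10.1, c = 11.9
Median formula: m_a = ½√(2b² + 2c² − a²) (and cyclically). a² = 18.49, b² = 102.01, c² = 141.61.
m_a = ½√(2·102.01 + 2·141.61 − 18.49) = ½√468.75 ≈ ½·21.6506 ≈ 10.8253
m_b = ½√(2·18.49 + 2·141.61 − 102.01) = ½√218.19 ≈ ½·14.7713 ≈ 7.38563
m_c = ½√(2·18.49 + 2·102.01 − 141.61) = ½√99.39 ≈ ½·9.96945 ≈ 4.98473

m_a = 10.83, m_b = 7.386, m_c = 4.985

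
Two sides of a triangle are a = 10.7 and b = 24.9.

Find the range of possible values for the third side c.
Triangle inequality: |a − b| < c < a + b
|a − b| = |10.7 − 24.9| = 14.2
a + b = 10.7 + 24.9 = 35.6

14.2 < c < 35.6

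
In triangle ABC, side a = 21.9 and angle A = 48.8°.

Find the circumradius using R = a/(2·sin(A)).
R = a/(2·sin(A)) = 21.9/(2·sin(48.8°))
sin(48.8°) ≈ 0.752415
R ≈ 21.9/(2·0.752415) = 21.9/1.50483 ≈ 14.5531

R = 14.55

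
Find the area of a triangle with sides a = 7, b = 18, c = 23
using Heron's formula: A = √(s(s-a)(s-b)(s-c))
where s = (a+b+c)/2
s = (7 + 18 + 23)/2 = 48/2 = 24
s − a = 17, s − b = 6, s − c = 1
s(s−a)(s−b)(s−c) = 24·17·6·1 = 2448
Area = √2448 ≈ 49.4773

s = 24.0, Area = 49.48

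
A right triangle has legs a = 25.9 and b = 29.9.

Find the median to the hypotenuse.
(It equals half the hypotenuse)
Hypotenuse c = √(a² + b²) = √(670.81 + 894.01) = √1564.82 ≈ 39.5578
Median to hypotenuse = c/2 ≈ 39.5578/2 ≈ 19.7789

Median = 19.78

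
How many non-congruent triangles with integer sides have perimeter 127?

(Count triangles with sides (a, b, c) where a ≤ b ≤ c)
Let a ≤ b ≤ c with a + b + c = 127. The only binding inequality is a + b > c, i.e. 127 − c > c, so c < 127/2; and c ≥ 127/3 since c is the largest side.
So 43 ≤ c ≤ 63. For each c, b runs from ⌈(127 − c)/2⌉ up to c (then a = 127 − b − c satisfies 1 ≤ a ≤ b automatically), giving c − ⌈(127 − c)/2⌉ + 1 choices.
Summing over c: 2 + 3 + 5 + 6 + … + 30 + 32  (21 terms, c = 43, …, 63) = 352
Check (closed form: nearest integer to p²/48 for even p, (p+3)²/48 for odd p): (127+3)²/48 = 130²/48 = 16900/48 ≈ 352.08 → 352

352 triangles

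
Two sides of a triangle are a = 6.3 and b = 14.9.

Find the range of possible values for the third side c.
Triangle inequality: |a − b| < c < a + b
|a − b| = |6.3 − 14.9| = 8.6
a + b = 6.3 + 14.9 = 21.2

8.6 < c < 21.2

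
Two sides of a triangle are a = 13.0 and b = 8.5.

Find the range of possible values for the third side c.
Triangle inequality: |a − b| < c < a + b
|a − b| = |13.0 − 8.5| = 4.5
a + b = 13.0 + 8.5 = 21.5

4.5 < c < 21.5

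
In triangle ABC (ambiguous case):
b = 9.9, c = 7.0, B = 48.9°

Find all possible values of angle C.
b/sin(B) = c/sin(C)  ⇒  sin(C) = c·sin(B)/b = 7.0·sin(48.9°)/9.9
sin(48.9°) ≈ 0.753563
sin(C) ≈ 7.0·0.753563/9.9 ≈ 5.27494/9.9 ≈ 0.532823
Candidate 1: C₁ = arcsin(0.532823) ≈ 32.1964°  →  A = 180° − 48.9° − 32.1964° ≈ 98.9036° > 0, valid
Candidate 2: C₂ = 180° − C₁ ≈ 147.804°  →  A = 180° − 48.9° − 147.804° ≈ -16.7036° ≤ 0, not a valid triangle

C = 32.2° (one solution)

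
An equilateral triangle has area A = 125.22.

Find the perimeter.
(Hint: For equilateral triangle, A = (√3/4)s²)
A = (√3/4)s²  ⇒  s² = 4A/√3 = 4·125.22/√3 = 500.88/1.73205 ≈ 289.183
s ≈ √289.183 ≈ 17.0054
Perimeter = 3s ≈ 3·17.0054 ≈ 51.0162

Perimeter = 51.02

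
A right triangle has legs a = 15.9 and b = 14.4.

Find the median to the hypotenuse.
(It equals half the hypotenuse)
Hypotenuse c = √(a² + b²) = √(252.81 + 207.36) = √460.17 ≈ 21.4516
Median to hypotenuse = c/2 ≈ 21.4516/2 ≈ 10.7258

Median = 10.73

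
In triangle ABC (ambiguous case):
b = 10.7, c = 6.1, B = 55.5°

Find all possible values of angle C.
b/sin(B) = c/sin(C)  ⇒  sin(C) = c·sin(B)/b = 6.1·sin(55.5°)/10.7
sin(55.5°) ≈ 0.824126
sin(C) ≈ 6.1·0.824126/10.7 ≈ 5.02717/10.7 ≈ 0.469829
Candidate 1: C₁ = arcsin(0.469829) ≈ 28.0232°  →  A = 180° − 55.5° − 28.0232° ≈ 96.4768° > 0, valid
Candidate 2: C₂ = 180° − C₁ ≈ 151.977°  →  A = 180° − 55.5° − 151.977° ≈ -27.4768° ≤ 0, not a valid triangle

C = 28.02° (one solution)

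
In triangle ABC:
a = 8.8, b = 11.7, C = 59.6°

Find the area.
Two sides and the included angle (SAS): A = ½·a·b·sin(C) = ½·8.8·11.7·sin(59.6°)
sin(59.6°) ≈ 0.862514
A ≈ ½·102.96·0.862514 = 51.48·0.862514 ≈ 44.4022

Area = 44.4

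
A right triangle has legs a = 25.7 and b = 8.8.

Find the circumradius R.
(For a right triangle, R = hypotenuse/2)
Hypotenuse c = √(a² + b²) = √(660.49 + 77.44) = √737.93 ≈ 27.1649
R = c/2 ≈ 27.1649/2 ≈ 13.5824

R = 13.58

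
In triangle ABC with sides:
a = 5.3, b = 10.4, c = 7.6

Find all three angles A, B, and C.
Law of cosines for each angle (a² = 28.09, b² = 108.16, c² = 57.76):
cos(A) = (b² + c² − a²)/(2bc) = (108.16 + 57.76 − 28.09)/(2·10.4·7.6) = 137.83/158.08 ≈ 0.8719  ⇒  A ≈ 29.3198°
cos(B) = (a² + c² − b²)/(2ac) = (28.09 + 57.76 − 108.16)/(2·5.3·7.6) = -22.31/80.56 ≈ -0.276936  ⇒  B ≈ 106.077°
cos(C) = (a² + b² − c²)/(2ab) = (28.09 + 108.16 − 57.76)/(2·5.3·10.4) = 78.49/110.24 ≈ 0.711992  ⇒  C ≈ 44.6028°
Check: A + B + C ≈ 180°

A = 29.32°, B = 106.1°, C = 44.6°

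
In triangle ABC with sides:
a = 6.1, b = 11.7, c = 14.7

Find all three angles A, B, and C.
Law of cosines for each angle (a² = 37.21, b² = 136.89, c² = 216.09):
cos(A) = (b² + c² − a²)/(2bc) = (136.89 + 216.09 − 37.21)/(2·11.7·14.7) = 315.77/343.98 ≈ 0.917989  ⇒  A ≈ 23.3661°
cos(B) = (a² + c² − b²)/(2ac) = (37.21 + 216.09 − 136.89)/(2·6.1·14.7) = 116.41/179.34 ≈ 0.649102  ⇒  B ≈ 49.526°
cos(C) = (a² + b² − c²)/(2ab) = (37.21 + 136.89 − 216.09)/(2·6.1·11.7) = -41.99/142.74 ≈ -0.294171  ⇒  C ≈ 107.108°
Check: A + B + C ≈ 180°

A = 23.37°, B = 49.53°, C = 107.1°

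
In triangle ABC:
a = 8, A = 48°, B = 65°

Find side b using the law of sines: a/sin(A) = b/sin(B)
a/sin(A) = b/sin(B)  ⇒  b = a·sin(B)/sin(A) = 8·sin(65°)/sin(48°)
sin(65°) ≈ 0.906308, sin(48°) ≈ 0.743145
b ≈ 8·0.906308/0.743145 ≈ 7.25046/0.743145 ≈ 9.75646

b = 9.756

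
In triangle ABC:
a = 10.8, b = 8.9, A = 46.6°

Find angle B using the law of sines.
a/sin(A) = b/sin(B)  ⇒  sin(B) = b·sin(A)/a = 8.9·sin(46.6°)/10.8
sin(46.6°) ≈ 0.726575
sin(B) ≈ 8.9·0.726575/10.8 ≈ 6.46651/10.8 ≈ 0.598751
B = arcsin(0.598751) ≈ 36.7805°
(Since b ≤ a we need B ≤ A, so the obtuse alternative 180° − 36.7805° ≈ 143.219° is rejected.)

B = 36.78°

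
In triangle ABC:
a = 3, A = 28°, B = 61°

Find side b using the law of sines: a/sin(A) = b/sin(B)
a/sin(A) = b/sin(B)  ⇒  b = a·sin(B)/sin(A) = 3·sin(61°)/sin(28°)
sin(61°) ≈ 0.87462, sin(28°) ≈ 0.469472
b ≈ 3·0.87462/0.469472 ≈ 2.62386/0.469472 ≈ 5.58896

b = 5.589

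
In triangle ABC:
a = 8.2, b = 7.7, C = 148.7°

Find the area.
Two sides and the included angle (SAS): A = ½·a·b·sin(C) = ½·8.2·7.7·sin(148.7°)
sin(148.7°) ≈ 0.519519
A ≈ ½·63.14·0.519519 = 31.57·0.519519 ≈ 16.4012

Area = 16.4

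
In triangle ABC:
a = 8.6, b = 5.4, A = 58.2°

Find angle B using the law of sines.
a/sin(A) = b/sin(B)  ⇒  sin(B) = b·sin(A)/a = 5.4·sin(58.2°)/8.6
sin(58.2°) ≈ 0.849893
sin(B) ≈ 5.4·0.849893/8.6 ≈ 4.58942/8.6 ≈ 0.533654
B = arcsin(0.533654) ≈ 32.2526°
(Since b ≤ a we need B ≤ A, so the obtuse alternative 180° − 32.2526° ≈ 147.747° is rejected.)

B = 32.25°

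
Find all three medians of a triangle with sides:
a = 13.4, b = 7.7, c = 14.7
Median formula: m_a = ½√(2b² + 2c² − a²) (and cyclically). a² = 179.56, b² = 59.29, c² = 216.09.
m_a = ½√(2·59.29 + 2·216.09 − 179.56) = ½√371.2 ≈ ½·19.2666 ≈ 9.63328
m_b = ½√(2·179.56 + 2·216.09 − 59.29) = ½√732.01 ≈ ½·27.0557 ≈ 13.5278
m_c = ½√(2·179.56 + 2·59.29 − 216.09) = ½√261.61 ≈ ½·16.1744 ≈ 8.08718

m_a = 9.633, m_b = 13.53, m_c = 8.087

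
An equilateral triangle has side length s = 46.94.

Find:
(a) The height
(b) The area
(a) The height splits the triangle into two 30-60-90 halves: h = s·√3/2 = 46.94·1.73205/2 ≈ 81.3025/2 ≈ 40.6512
(b) Area = (√3/4)·s² = (√3/4)·46.94² = (√3/4)·2203.3636 ≈ 0.433013·2203.3636 ≈ 954.084

Height = 40.65, Area = 954.1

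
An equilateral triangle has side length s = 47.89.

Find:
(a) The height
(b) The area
(a) The height splits the triangle into two 30-60-90 halves: h = s·√3/2 = 47.89·1.73205/2 ≈ 82.9479/2 ≈ 41.474
(b) Area = (√3/4)·s² = (√3/4)·47.89² = (√3/4)·2293.4521 ≈ 0.433013·2293.4521 ≈ 993.094

Height = 41.47, Area = 993.1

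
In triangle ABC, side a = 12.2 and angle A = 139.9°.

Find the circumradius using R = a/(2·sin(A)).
R = a/(2·sin(A)) = 12.2/(2·sin(139.9°))
sin(139.9°) ≈ 0.644124
R ≈ 12.2/(2·0.644124) = 12.2/1.28825 ≈ 9.47023

R = 9.47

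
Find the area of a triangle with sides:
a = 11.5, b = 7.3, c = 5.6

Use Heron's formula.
s = (11.5 + 7.3 + 5.6)/2 = 24.4/2 = 12.2
s − a = 0.7, s − b = 4.9, s − c = 6.6
s(s−a)(s−b)(s−c) = 12.2·0.7·4.9·6.6 ≈ 276.184
Area = √276.184 ≈ 16.6188

Area = 16.62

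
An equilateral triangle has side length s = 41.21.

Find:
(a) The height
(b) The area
(a) The height splits the triangle into two 30-60-90 halves: h = s·√3/2 = 41.21·1.73205/2 ≈ 71.3778/2 ≈ 35.6889
(b) Area = (√3/4)·s² = (√3/4)·41.21² = (√3/4)·1698.2641 ≈ 0.433013·1698.2641 ≈ 735.37

Height = 35.69, Area = 735.4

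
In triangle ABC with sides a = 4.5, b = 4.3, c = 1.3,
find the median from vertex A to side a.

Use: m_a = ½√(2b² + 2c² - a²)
m_a = ½√(2·4.3² + 2·1.3² − 4.5²) = ½√(2·18.49 + 2·1.69 − 20.25) = ½√(36.98 + 3.38 − 20.25) = ½√20.11
√20.11 ≈ 4.48442, so m_a ≈ 2.24221

m_a = 2.242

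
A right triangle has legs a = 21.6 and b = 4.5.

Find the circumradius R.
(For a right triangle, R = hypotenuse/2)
Hypotenuse c = √(a² + b²) = √(466.56 + 20.25) = √486.81 ≈ 22.0638
R = c/2 ≈ 22.0638/2 ≈ 11.0319

R = 11.03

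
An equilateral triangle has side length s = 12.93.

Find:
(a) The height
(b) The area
(a) The height splits the triangle into two 30-60-90 halves: h = s·√3/2 = 12.93·1.73205/2 ≈ 22.3954/2 ≈ 11.1977
(b) Area = (√3/4)·s² = (√3/4)·12.93² = (√3/4)·167.1849 ≈ 0.433013·167.1849 ≈ 72.3932

Height = 11.2, Area = 72.39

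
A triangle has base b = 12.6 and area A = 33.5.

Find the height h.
A = ½·b·h  ⇒  h = 2A/b = 2·33.5/12.6 = 67/12.6 ≈ 5.31746

h = 5.317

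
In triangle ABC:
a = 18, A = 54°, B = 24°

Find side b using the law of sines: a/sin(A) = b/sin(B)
a/sin(A) = b/sin(B)  ⇒  b = a·sin(B)/sin(A) = 18·sin(24°)/sin(54°)
sin(24°) ≈ 0.406737, sin(54°) ≈ 0.809017
b ≈ 18·0.406737/0.809017 ≈ 7.32126/0.809017 ≈ 9.04957

b = 9.05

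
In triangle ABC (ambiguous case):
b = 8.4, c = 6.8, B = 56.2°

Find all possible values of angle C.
b/sin(B) = c/sin(C)  ⇒  sin(C) = c·sin(B)/b = 6.8·sin(56.2°)/8.4
sin(56.2°) ≈ 0.830984
sin(C) ≈ 6.8·0.830984/8.4 ≈ 5.65069/8.4 ≈ 0.672702
Candidate 1: C₁ = arcsin(0.672702) ≈ 42.2759°  →  A = 180° − 56.2° − 42.2759° ≈ 81.5241° > 0, valid
Candidate 2: C₂ = 180° − C₁ ≈ 137.724°  →  A = 180° − 56.2° − 137.724° ≈ -13.9241° ≤ 0, not a valid triangle

C = 42.28° (one solution)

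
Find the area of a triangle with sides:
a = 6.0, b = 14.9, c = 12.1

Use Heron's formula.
s = (6.0 + 14.9 + 12.1)/2 = 33/2 = 16.5
s − a = 10.5, s − b = 1.6, s − c = 4.4
s(s−a)(s−b)(s−c) = 16.5·10.5·1.6·4.4 ≈ 1219.68
Area = √1219.68 ≈ 34.9239

Area = 34.92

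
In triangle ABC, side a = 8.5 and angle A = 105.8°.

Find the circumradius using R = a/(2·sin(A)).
R = a/(2·sin(A)) = 8.5/(2·sin(105.8°))
sin(105.8°) ≈ 0.962218
R ≈ 8.5/(2·0.962218) = 8.5/1.92444 ≈ 4.41688

R = 4.417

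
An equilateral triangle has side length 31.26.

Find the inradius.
r = Area/s with s the semi-perimeter.
Area = (√3/4)·31.26² = (√3/4)·977.1876 ≈ 0.433013·977.1876 ≈ 423.135
s = 3·31.26/2 = 46.89
r ≈ 423.135/46.89 ≈ 9.02398
(Equivalently r = side/(2√3) = 31.26/3.4641 ≈ 9.02398.)

r = 9.024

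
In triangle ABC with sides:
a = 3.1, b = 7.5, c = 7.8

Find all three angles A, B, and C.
Law of cosines for each angle (a² = 9.61, b² = 56.25, c² = 60.84):
cos(A) = (b² + c² − a²)/(2bc) = (56.25 + 60.84 − 9.61)/(2·7.5·7.8) = 107.48/117 ≈ 0.918632  ⇒  A ≈ 23.273°
cos(B) = (a² + c² − b²)/(2ac) = (9.61 + 60.84 − 56.25)/(2·3.1·7.8) = 14.2/48.36 ≈ 0.293631  ⇒  B ≈ 72.9245°
cos(C) = (a² + b² − c²)/(2ab) = (9.61 + 56.25 − 60.84)/(2·3.1·7.5) = 5.02/46.5 ≈ 0.107957  ⇒  C ≈ 83.8024°
Check: A + B + C ≈ 180°

A = 23.27°, B = 72.92°, C = 83.8°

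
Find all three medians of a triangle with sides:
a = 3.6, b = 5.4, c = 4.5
Median formula: m_a = ½√(2b² + 2c² − a²) (and cyclically). a² = 12.96, b² = 29.16, c² = 20.25.
m_a = ½√(2·29.16 + 2·20.25 − 12.96) = ½√85.86 ≈ ½·9.26607 ≈ 4.63303
m_b = ½√(2·12.96 + 2·20.25 − 29.16) = ½√37.26 ≈ ½·6.1041 ≈ 3.05205
m_c = ½√(2·12.96 + 2·29.16 − 20.25) = ½√63.99 ≈ ½·7.99937 ≈ 3.99969

m_a = 4.633, m_b = 3.052, m_c = 4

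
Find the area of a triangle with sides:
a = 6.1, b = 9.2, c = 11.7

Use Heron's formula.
s = (6.1 + 9.2 + 11.7)/2 = 27/2 = 13.5
s − a = 7.4, s − b = 4.3, s − c = 1.8
s(s−a)(s−b)(s−c) = 13.5·7.4·4.3·1.8 ≈ 773.226
Area = √773.226 ≈ 27.8069

Area = 27.81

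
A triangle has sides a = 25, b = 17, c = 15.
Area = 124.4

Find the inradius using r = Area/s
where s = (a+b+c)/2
s = (25 + 17 + 15)/2 = 57/2 = 28.5
r = Area/s = 124.4/28.5 ≈ 4.36491

r = 4.365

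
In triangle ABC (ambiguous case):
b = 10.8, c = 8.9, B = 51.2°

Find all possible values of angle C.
b/sin(B) = c/sin(C)  ⇒  sin(C) = c·sin(B)/b = 8.9·sin(51.2°)/10.8
sin(51.2°) ≈ 0.779338
sin(C) ≈ 8.9·0.779338/10.8 ≈ 6.93611/10.8 ≈ 0.642232
Candidate 1: C₁ = arcsin(0.642232) ≈ 39.9585°  →  A = 180° − 51.2° − 39.9585° ≈ 88.8415° > 0, valid
Candidate 2: C₂ = 180° − C₁ ≈ 140.042°  →  A = 180° − 51.2° − 140.042° ≈ -11.2415° ≤ 0, not a valid triangle

C = 39.96° (one solution)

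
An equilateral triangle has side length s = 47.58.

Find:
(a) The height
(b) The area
(a) The height splits the triangle into two 30-60-90 halves: h = s·√3/2 = 47.58·1.73205/2 ≈ 82.411/2 ≈ 41.2055
(b) Area = (√3/4)·s² = (√3/4)·47.58² = (√3/4)·2263.8564 ≈ 0.433013·2263.8564 ≈ 980.279

Height = 41.21, Area = 980.3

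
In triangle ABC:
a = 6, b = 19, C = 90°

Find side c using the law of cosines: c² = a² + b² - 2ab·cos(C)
c² = 6² + 19² − 2·6·19·cos(90°)
cos(90°) ≈ 0
c² ≈ 36 + 361 − 228·(0) ≈ 397 − 0 ≈ 397
c ≈ √397 ≈ 19.9249

c = 19.92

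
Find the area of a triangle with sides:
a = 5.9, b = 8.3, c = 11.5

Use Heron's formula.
s = (5.9 + 8.3 + 11.5)/2 = 25.7/2 = 12.85
s − a = 6.95, s − b = 4.55, s − c = 1.35
s(s−a)(s−b)(s−c) = 12.85·6.95·4.55·1.35 ≈ 548.571
Area = √548.571 ≈ 23.4216

Area = 23.42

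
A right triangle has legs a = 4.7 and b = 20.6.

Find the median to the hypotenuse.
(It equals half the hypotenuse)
Hypotenuse c = √(a² + b²) = √(22.09 + 424.36) = √446.45 ≈ 21.1294
Median to hypotenuse = c/2 ≈ 21.1294/2 ≈ 10.5647

Median = 10.56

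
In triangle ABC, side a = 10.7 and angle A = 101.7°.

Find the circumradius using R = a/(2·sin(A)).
R = a/(2·sin(A)) = 10.7/(2·sin(101.7°))
sin(101.7°) ≈ 0.979223
R ≈ 10.7/(2·0.979223) = 10.7/1.95845 ≈ 5.46352

R = 5.464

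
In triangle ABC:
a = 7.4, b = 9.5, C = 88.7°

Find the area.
Two sides and the included angle (SAS): A = ½·a·b·sin(C) = ½·7.4·9.5·sin(88.7°)
sin(88.7°) ≈ 0.999743
A ≈ ½·70.3·0.999743 = 35.15·0.999743 ≈ 35.141

Area = 35.14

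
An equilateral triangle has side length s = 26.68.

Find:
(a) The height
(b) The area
(a) The height splits the triangle into two 30-60-90 halves: h = s·√3/2 = 26.68·1.73205/2 ≈ 46.2111/2 ≈ 23.1056
(b) Area = (√3/4)·s² = (√3/4)·26.68² = (√3/4)·711.8224 ≈ 0.433013·711.8224 ≈ 308.228

Height = 23.11, Area = 308.2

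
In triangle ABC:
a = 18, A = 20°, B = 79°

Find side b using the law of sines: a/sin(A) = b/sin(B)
a/sin(A) = b/sin(B)  ⇒  b = a·sin(B)/sin(A) = 18·sin(79°)/sin(20°)
sin(79°) ≈ 0.981627, sin(20°) ≈ 0.34202
b ≈ 18·0.981627/0.34202 ≈ 17.6693/0.34202 ≈ 51.6615

b = 51.66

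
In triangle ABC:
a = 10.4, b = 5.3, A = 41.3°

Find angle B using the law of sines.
a/sin(A) = b/sin(B)  ⇒  sin(B) = b·sin(A)/a = 5.3·sin(41.3°)/10.4
sin(41.3°) ≈ 0.660002
sin(B) ≈ 5.3·0.660002/10.4 ≈ 3.49801/10.4 ≈ 0.336347
B = arcsin(0.336347) ≈ 19.6545°
(Since b ≤ a we need B ≤ A, so the obtuse alternative 180° − 19.6545° ≈ 160.346° is rejected.)

B = 19.65°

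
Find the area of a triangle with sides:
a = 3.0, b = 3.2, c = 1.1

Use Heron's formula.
s = (3.0 + 3.2 + 1.1)/2 = 7.3/2 = 3.65
s − a = 0.65, s − b = 0.45, s − c = 2.55
s(s−a)(s−b)(s−c) = 3.65·0.65·0.45·2.55 ≈ 2.72244
Area = √2.72244 ≈ 1.64998

Area = 1.65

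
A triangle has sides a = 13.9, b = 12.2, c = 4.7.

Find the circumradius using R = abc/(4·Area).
First find the area with Heron's formula.
s = (13.9 + 12.2 + 4.7)/2 = 15.4
Area = √(s(s−a)(s−b)(s−c)) = √(15.4·1.5·3.2·10.7) ≈ √790.944 ≈ 28.1237
abc = 13.9·12.2·4.7 = 797.026
R = abc/(4·Area) ≈ 797.026/(4·28.1237) = 797.026/112.495 ≈ 7.085

R = 7.085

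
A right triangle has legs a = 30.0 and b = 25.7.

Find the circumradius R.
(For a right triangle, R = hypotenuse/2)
Hypotenuse c = √(a² + b²) = √(900 + 660.49) = √1560.49 ≈ 39.503
R = c/2 ≈ 39.503/2 ≈ 19.7515

R = 19.75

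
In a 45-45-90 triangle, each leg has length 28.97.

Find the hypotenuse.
In a 45-45-90 triangle the sides are in ratio 1 : 1 : √2, so hypotenuse = leg·√2.
Hypotenuse = 28.97·√2 ≈ 28.97·1.41421 ≈ 40.9698

Hypotenuse = 28.97√2 = 40.97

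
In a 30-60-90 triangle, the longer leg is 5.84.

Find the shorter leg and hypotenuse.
In a 30-60-90 triangle the sides are in ratio 1 : √3 : 2, so short leg = long leg/√3 and hypotenuse = 2·(short leg).
Short leg = 5.84/√3 ≈ 5.84/1.73205 ≈ 3.37173
Hypotenuse = 2·3.37173 ≈ 6.74345

Short leg = 3.372, Hypotenuse = 6.743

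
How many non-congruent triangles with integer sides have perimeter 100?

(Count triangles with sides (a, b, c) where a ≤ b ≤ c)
Let a ≤ b ≤ c with a + b + c = 100. The only binding inequality is a + b > c, i.e. 100 − c > c, so c < 100/2; and c ≥ 100/3 since c is the largest side.
So 34 ≤ c ≤ 49. For each c, b runs from ⌈(100 − c)/2⌉ up to c (then a = 100 − b − c satisfies 1 ≤ a ≤ b automatically), giving c − ⌈(100 − c)/2⌉ + 1 choices.
Summing over c: 2 + 3 + 5 + 6 + … + 23 + 24  (16 terms, c = 34, …, 49) = 208
Check (closed form: nearest integer to p²/48 for even p, (p+3)²/48 for odd p): 100²/48 = 10000/48 ≈ 208.33 → 208

208 triangles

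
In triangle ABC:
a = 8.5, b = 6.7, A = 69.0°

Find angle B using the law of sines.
a/sin(A) = b/sin(B)  ⇒  sin(B) = b·sin(A)/a = 6.7·sin(69.0°)/8.5
sin(69.0°) ≈ 0.93358
sin(B) ≈ 6.7·0.93358/8.5 ≈ 6.25499/8.5 ≈ 0.735881
B = arcsin(0.735881) ≈ 47.3817°
(Since b ≤ a we need B ≤ A, so the obtuse alternative 180° − 47.3817° ≈ 132.618° is rejected.)

B = 47.38°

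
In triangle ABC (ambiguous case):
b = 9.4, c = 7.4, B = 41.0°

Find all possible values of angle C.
b/sin(B) = c/sin(C)  ⇒  sin(C) = c·sin(B)/b = 7.4·sin(41.0°)/9.4
sin(41.0°) ≈ 0.656059
sin(C) ≈ 7.4·0.656059/9.4 ≈ 4.85484/9.4 ≈ 0.516472
Candidate 1: C₁ = arcsin(0.516472) ≈ 31.0959°  →  A = 180° − 41.0° − 31.0959° ≈ 107.904° > 0, valid
Candidate 2: C₂ = 180° − C₁ ≈ 148.904°  →  A = 180° − 41.0° − 148.904° ≈ -9.9041° ≤ 0, not a valid triangle

C = 31.1° (one solution)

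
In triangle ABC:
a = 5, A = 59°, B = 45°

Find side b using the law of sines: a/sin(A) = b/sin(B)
a/sin(A) = b/sin(B)  ⇒  b = a·sin(B)/sin(A) = 5·sin(45°)/sin(59°)
sin(45°) ≈ 0.707107, sin(59°) ≈ 0.857167
b ≈ 5·0.707107/0.857167 ≈ 3.53553/0.857167 ≈ 4.12467

b = 4.125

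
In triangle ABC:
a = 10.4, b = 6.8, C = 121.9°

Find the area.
Two sides and the included angle (SAS): A = ½·a·b·sin(C) = ½·10.4·6.8·sin(121.9°)
sin(121.9°) ≈ 0.848972
A ≈ ½·70.72·0.848972 = 35.36·0.848972 ≈ 30.0196

Area = 30.02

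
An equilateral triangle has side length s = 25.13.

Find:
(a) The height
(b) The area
(a) The height splits the triangle into two 30-60-90 halves: h = s·√3/2 = 25.13·1.73205/2 ≈ 43.5264/2 ≈ 21.7632
(b) Area = (√3/4)·s² = (√3/4)·25.13² = (√3/4)·631.5169 ≈ 0.433013·631.5169 ≈ 273.455

Height = 21.76, Area = 273.5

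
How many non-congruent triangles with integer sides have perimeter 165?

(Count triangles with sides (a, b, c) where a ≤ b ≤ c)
Let a ≤ b ≤ c with a + b + c = 165. The only binding inequality is a + b > c, i.e. 165 − c > c, so c < 165/2; and c ≥ 165/3 since c is the largest side.
So 55 ≤ c ≤ 82. For each c, b runs from ⌈(165 − c)/2⌉ up to c (then a = 165 − b − c satisfies 1 ≤ a ≤ b automatically), giving c − ⌈(165 − c)/2⌉ + 1 choices.
Summing over c: 1 + 2 + 4 + 5 + … + 40 + 41  (28 terms, c = 55, …, 82) = 588
Check (closed form: nearest integer to p²/48 for even p, (p+3)²/48 for odd p): (165+3)²/48 = 168²/48 = 28224/48 ≈ 588.00 → 588

588 triangles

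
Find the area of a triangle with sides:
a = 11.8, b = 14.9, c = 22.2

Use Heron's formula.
s = (11.8 + 14.9 + 22.2)/2 = 48.9/2 = 24.45
s − a = 12.65, s − b = 9.55, s − c = 2.25
s(s−a)(s−b)(s−c) = 24.45·12.65·9.55·2.25 ≈ 6645.92
Area = √6645.92 ≈ 81.5225

Area = 81.52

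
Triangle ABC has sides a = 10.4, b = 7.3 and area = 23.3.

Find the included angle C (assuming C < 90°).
Area = ½·a·b·sin(C)  ⇒  sin(C) = 2·Area/(a·b) = 2·23.3/(10.4·7.3) = 46.6/75.92 ≈ 0.613804
C = arcsin(0.613804) ≈ 37.8651° (taking the acute solution since C < 90°)

C = 37.87°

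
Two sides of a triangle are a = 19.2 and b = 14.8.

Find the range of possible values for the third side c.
Triangle inequality: |a − b| < c < a + b
|a − b| = |19.2 − 14.8| = 4.4
a + b = 19.2 + 14.8 = 34

4.4 < c < 34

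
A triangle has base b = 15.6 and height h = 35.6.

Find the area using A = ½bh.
A = ½·b·h = ½·15.6·35.6 = ½·555.36 = 277.68

Area = 277.68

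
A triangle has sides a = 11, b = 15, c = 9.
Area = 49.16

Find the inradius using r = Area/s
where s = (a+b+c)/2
s = (11 + 15 + 9)/2 = 35/2 = 17.5
r = Area/s = 49.16/17.5 ≈ 2.80914

r = 2.809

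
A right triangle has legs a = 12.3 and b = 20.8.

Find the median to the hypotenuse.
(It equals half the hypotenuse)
Hypotenuse c = √(a² + b²) = √(151.29 + 432.64) = √583.93 ≈ 24.1646
Median to hypotenuse = c/2 ≈ 24.1646/2 ≈ 12.0823

Median = 12.08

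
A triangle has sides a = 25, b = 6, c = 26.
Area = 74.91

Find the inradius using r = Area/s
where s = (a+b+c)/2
s = (25 + 6 + 26)/2 = 57/2 = 28.5
r = Area/s = 74.91/28.5 ≈ 2.62842

r = 2.628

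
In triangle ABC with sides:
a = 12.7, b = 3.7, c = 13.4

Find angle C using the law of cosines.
c² = a² + b² − 2ab·cos(C)  ⇒  cos(C) = (a² + b² − c²)/(2ab)
cos(C) = (12.7² + 3.7² − 13.4²)/(2·12.7·3.7) = (161.29 + 13.69 − 179.56)/93.98 = -4.58/93.98 ≈ -0.0487338
C = arccos(-0.0487338) ≈ 92.7933°

C = 92.79°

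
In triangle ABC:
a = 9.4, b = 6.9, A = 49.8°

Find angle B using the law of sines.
a/sin(A) = b/sin(B)  ⇒  sin(B) = b·sin(A)/a = 6.9·sin(49.8°)/9.4
sin(49.8°) ≈ 0.763796
sin(B) ≈ 6.9·0.763796/9.4 ≈ 5.27019/9.4 ≈ 0.560659
B = arcsin(0.560659) ≈ 34.1014°
(Since b ≤ a we need B ≤ A, so the obtuse alternative 180° − 34.1014° ≈ 145.899° is rejected.)

B = 34.1°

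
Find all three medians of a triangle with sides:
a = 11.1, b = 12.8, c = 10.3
Median formula: m_a = ½√(2b² + 2c² − a²) (and cyclically). a² = 123.21, b² = 163.84, c² = 106.09.
m_a = ½√(2·163.84 + 2·106.09 − 123.21) = ½√416.65 ≈ ½·20.412 ≈ 10.206
m_b = ½√(2·123.21 + 2·106.09 − 163.84) = ½√294.76 ≈ ½·17.1686 ≈ 8.58429
m_c = ½√(2·123.21 + 2·163.84 − 106.09) = ½√468.01 ≈ ½·21.6335 ≈ 10.8168

m_a = 10.21, m_b = 8.584, m_c = 10.82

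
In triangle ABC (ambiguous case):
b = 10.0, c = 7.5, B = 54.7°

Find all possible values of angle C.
b/sin(B) = c/sin(C)  ⇒  sin(C) = c·sin(B)/b = 7.5·sin(54.7°)/10.0
sin(54.7°) ≈ 0.816138
sin(C) ≈ 7.5·0.816138/10.0 ≈ 6.12103/10.0 ≈ 0.612103
Candidate 1: C₁ = arcsin(0.612103) ≈ 37.7417°  →  A = 180° − 54.7° − 37.7417° ≈ 87.5583° > 0, valid
Candidate 2: C₂ = 180° − C₁ ≈ 142.258°  →  A = 180° − 54.7° − 142.258° ≈ -16.9583° ≤ 0, not a valid triangle

C = 37.74° (one solution)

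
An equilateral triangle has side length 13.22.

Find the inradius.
r = Area/s with s the semi-perimeter.
Area = (√3/4)·13.22² = (√3/4)·174.7684 ≈ 0.433013·174.7684 ≈ 75.6769
s = 3·13.22/2 = 19.83
r ≈ 75.6769/19.83 ≈ 3.81629
(Equivalently r = side/(2√3) = 13.22/3.4641 ≈ 3.81629.)

r = 3.816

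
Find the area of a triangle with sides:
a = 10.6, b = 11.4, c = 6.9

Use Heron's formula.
s = (10.6 + 11.4 + 6.9)/2 = 28.9/2 = 14.45
s − a = 3.85, s − b = 3.05, s − c = 7.55
s(s−a)(s−b)(s−c) = 14.45·3.85·3.05·7.55 ≈ 1281.08
Area = √1281.08 ≈ 35.7921

Area = 35.79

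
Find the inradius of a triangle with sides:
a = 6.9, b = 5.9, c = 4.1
r = Area/s where s is the semi-perimeter.
s = (6.9 + 5.9 + 4.1)/2 = 16.9/2 = 8.45
Area = √(s(s−a)(s−b)(s−c)) = √(8.45·1.55·2.55·4.35) ≈ √145.284 ≈ 12.0534
r ≈ 12.0534/8.45 ≈ 1.42644

r = 1.426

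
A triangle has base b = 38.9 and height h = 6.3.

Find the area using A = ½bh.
A = ½·b·h = ½·38.9·6.3 = ½·245.07 = 122.535

Area = 122.535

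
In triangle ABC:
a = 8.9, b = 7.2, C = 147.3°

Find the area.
Two sides and the included angle (SAS): A = ½·a·b·sin(C) = ½·8.9·7.2·sin(147.3°)
sin(147.3°) ≈ 0.54024
A ≈ ½·64.08·0.54024 = 32.04·0.54024 ≈ 17.3093

Area = 17.31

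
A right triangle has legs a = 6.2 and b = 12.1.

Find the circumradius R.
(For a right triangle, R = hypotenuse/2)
Hypotenuse c = √(a² + b²) = √(38.44 + 146.41) = √184.85 ≈ 13.596
R = c/2 ≈ 13.596/2 ≈ 6.79798

R = 6.798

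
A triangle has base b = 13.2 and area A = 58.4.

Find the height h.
A = ½·b·h  ⇒  h = 2A/b = 2·58.4/13.2 = 116.8/13.2 ≈ 8.84848

h = 8.848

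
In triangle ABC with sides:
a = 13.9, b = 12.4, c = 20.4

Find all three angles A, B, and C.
Law of cosines for each angle (a² = 193.21, b² = 153.76, c² = 416.16):
cos(A) = (b² + c² − a²)/(2bc) = (153.76 + 416.16 − 193.21)/(2·12.4·20.4) = 376.71/505.92 ≈ 0.744604  ⇒  A ≈ 41.8749°
cos(B) = (a² + c² − b²)/(2ac) = (193.21 + 416.16 − 153.76)/(2·13.9·20.4) = 455.61/567.12 ≈ 0.803375  ⇒  B ≈ 36.5464°
cos(C) = (a² + b² − c²)/(2ab) = (193.21 + 153.76 − 416.16)/(2·13.9·12.4) = -69.19/344.72 ≈ -0.200714  ⇒  C ≈ 101.579°
Check: A + B + C ≈ 180°

A = 41.87°, B = 36.55°, C = 101.6°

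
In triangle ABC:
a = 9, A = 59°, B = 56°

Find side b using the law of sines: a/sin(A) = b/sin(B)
a/sin(A) = b/sin(B)  ⇒  b = a·sin(B)/sin(A) = 9·sin(56°)/sin(59°)
sin(56°) ≈ 0.829038, sin(59°) ≈ 0.857167
b ≈ 9·0.829038/0.857167 ≈ 7.46134/0.857167 ≈ 8.70465

b = 8.705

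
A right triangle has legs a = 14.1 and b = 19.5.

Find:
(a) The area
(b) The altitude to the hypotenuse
(a) The legs are perpendicular, so Area = ½·a·b = ½·14.1·19.5 = ½·274.95 = 137.475
(b) Hypotenuse c = √(a² + b²) = √(198.81 + 380.25) = √579.06 ≈ 24.0637
    Area = ½·c·h_c  ⇒  h_c = 2·Area/c = 274.95/24.0637 ≈ 11.4259

Area = 137.475, h_c = 11.43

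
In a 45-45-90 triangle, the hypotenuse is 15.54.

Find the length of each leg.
In a 45-45-90 triangle hypotenuse = leg·√2, so leg = hypotenuse/√2.
Leg = 15.54/√2 ≈ 15.54/1.41421 ≈ 10.9884

Each leg = 10.99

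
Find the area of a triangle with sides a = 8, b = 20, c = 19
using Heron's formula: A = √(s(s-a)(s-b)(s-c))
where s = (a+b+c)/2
s = (8 + 20 + 19)/2 = 47/2 = 23.5
s − a = 15.5, s − b = 3.5, s − c = 4.5
s(s−a)(s−b)(s−c) = 23.5·15.5·3.5·4.5 = 5736.9375
Area = √5736.9375 ≈ 75.7426

s = 23.5, Area = 75.74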